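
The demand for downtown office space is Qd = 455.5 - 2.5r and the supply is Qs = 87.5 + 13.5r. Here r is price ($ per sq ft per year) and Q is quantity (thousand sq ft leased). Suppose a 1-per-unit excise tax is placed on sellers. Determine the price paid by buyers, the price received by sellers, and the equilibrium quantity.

r_b = 23.84375, r_s = 22.84375, Q = 395.890625

Sellers keep r_s = r_b - 1 per unit, so supply in terms of the buyer price is Qs = 74 + 13.5r_b.
Market clearing requires 455.5 - 2.5r_b = 74 + 13.5r_b; hence 381.5 = 16r_b and r_b = 23.84375.
Then r_s = 23.84375 - 1 = 22.84375 and Q = 455.5 - 2.5(23.84375) = 395.890625.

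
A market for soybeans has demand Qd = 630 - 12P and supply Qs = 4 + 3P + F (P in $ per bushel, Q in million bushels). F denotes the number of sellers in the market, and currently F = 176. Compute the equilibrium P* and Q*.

With F = 176, supply is Qs = 180 + 3P.
Set Qd = Qs: 630 - 12P = 180 + 3P, so 450 = 15P and P* = 30.
Plugging P* into demand: Q* = 630 - 12(30) = 270.

P* = 30, Q* = 270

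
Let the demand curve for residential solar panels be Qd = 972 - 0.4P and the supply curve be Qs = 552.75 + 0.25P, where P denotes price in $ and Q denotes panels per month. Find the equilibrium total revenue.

Total revenue = 460530

Set Qd = Qs: 972 - 0.4P = 552.75 + 0.25P, so 419.25 = 0.65P and P* = 645.
From the demand curve, Q* = 972 - 0.4(645) = 714.
Total revenue = P* × Q* = 645 × 714 = 460530.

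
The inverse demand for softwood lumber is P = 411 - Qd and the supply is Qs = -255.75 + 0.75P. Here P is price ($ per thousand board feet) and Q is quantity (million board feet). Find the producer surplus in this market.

Producer surplus = 600

In direct form, Qd = 411 - P.
The market clears where 411 - P = -255.75 + 0.75P. Rearranging, 1.75P = 666.75, hence P* = 381.
Substitute back: Q* = 411 - 381 = 30.
Supply choke price (Qs = 0): P = 341. Producer surplus = ½ × (381 - 341) × 30 = 600.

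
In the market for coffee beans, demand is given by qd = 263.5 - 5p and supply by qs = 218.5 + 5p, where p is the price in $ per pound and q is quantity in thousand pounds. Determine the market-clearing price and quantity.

Set qd = qs: 263.5 - 5p = 218.5 + 5p, so 45 = 10p and p* = 4.5.
Substitute back: q* = 263.5 - 5(4.5) = 241.

p* = 4.5, q* = 241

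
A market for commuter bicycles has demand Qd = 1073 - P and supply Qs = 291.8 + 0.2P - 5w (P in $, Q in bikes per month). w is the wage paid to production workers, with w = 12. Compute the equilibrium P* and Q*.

P* = 701, Q* = 372

With w = 12, supply is Qs = 231.8 + 0.2P.
At equilibrium Qd = Qs, so 1073 - P = 231.8 + 0.2P; collecting terms, 841.2 = 1.2P and P* = 701.
Then Q* = 1073 - 701 = 372.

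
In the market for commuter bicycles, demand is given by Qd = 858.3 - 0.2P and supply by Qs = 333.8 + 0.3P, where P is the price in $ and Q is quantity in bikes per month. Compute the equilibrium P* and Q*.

P* = 1049, Q* = 648.5

The market clears where 858.3 - 0.2P = 333.8 + 0.3P. Rearranging, 0.5P = 524.5, hence P* = 1049.
Plugging P* into demand: Q* = 858.3 - 0.2(1049) = 648.5.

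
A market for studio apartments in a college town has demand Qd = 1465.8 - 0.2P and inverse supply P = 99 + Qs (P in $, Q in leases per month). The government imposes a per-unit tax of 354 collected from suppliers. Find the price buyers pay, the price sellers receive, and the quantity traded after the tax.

P_b = 1599, P_s = 1245, Q = 1146

Inverting to quantity form: Qs = -99 + P.
Suppliers keep P_s = P_b - 354 per unit, so supply in terms of the buyer price is Qs = -453 + P_b.
Equate demand and the shifted supply: 1465.8 - 0.2P_b = -453 + P_b, giving 1.2P_b = 1918.8, so P_b = 1599.
So P_s = 1245 and the quantity traded is Q = 1465.8 - 0.2(1599) = 1146.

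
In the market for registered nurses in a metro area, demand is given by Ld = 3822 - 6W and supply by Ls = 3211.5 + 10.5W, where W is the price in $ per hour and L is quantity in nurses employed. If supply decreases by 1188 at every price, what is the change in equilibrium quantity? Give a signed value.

At equilibrium Ld = Ls, so 3822 - 6W = 3211.5 + 10.5W; collecting terms, 610.5 = 16.5W and W* = 37.
Substitute back: L* = 3822 - 6(37) = 3600.
After the shift, supply is Ls = 2023.5 + 10.5W.
New equilibrium: 1798.5 = 16.5W, so W = 109 and L = 3168.
ΔL = 3168 - 3600 = -432.

ΔL = -432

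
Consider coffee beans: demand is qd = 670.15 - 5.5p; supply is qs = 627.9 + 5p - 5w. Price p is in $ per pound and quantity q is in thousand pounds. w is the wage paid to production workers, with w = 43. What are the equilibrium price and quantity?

With w = 43, supply is qs = 412.9 + 5p.
The market clears where 670.15 - 5.5p = 412.9 + 5p. Rearranging, 10.5p = 257.25, hence p* = 24.5.
Plugging p* into demand: q* = 670.15 - 5.5(24.5) = 535.4.

p* = 24.5, q* = 535.4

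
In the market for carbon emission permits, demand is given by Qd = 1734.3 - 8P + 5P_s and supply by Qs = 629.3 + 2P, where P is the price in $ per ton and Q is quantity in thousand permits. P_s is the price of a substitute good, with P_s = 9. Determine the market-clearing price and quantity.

With P_s = 9, demand is Qd = 1779.3 - 8P.
Equating demand and supply, 1779.3 - 8P = 629.3 + 2P gives 10P = 1150, so P* = 115.
Substitute back: Q* = 1779.3 - 8(115) = 859.3.

P* = 115, Q* = 859.3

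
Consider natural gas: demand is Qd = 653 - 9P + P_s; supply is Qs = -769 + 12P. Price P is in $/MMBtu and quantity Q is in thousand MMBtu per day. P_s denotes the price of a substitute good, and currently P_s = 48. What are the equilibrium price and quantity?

With P_s = 48, demand is Qd = 701 - 9P.
The market clears where 701 - 9P = -769 + 12P. Rearranging, 21P = 1470, hence P* = 70.
Then Q* = 701 - 9(70) = 71.

P* = 70, Q* = 71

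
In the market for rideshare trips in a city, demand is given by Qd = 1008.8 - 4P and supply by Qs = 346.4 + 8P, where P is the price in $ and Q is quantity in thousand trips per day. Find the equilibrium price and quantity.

P* = 55.2, Q* = 788

The market clears where 1008.8 - 4P = 346.4 + 8P. Rearranging, 12P = 662.4, hence P* = 55.2.
Plugging P* into demand: Q* = 1008.8 - 4(55.2) = 788.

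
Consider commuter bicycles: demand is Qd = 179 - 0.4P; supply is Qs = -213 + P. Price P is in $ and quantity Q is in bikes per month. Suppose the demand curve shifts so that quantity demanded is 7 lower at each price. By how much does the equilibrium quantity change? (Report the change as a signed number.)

Set Qd = Qs: 179 - 0.4P = -213 + P, so 392 = 1.4P and P* = 280.
Substitute back: Q* = 179 - 0.4(280) = 67.
After the shift, demand is Qd = 172 - 0.4P.
Re-solving, 1.4P = 385 gives P = 275 and Q = 62.
ΔQ = 62 - 67 = -5.

ΔQ = -5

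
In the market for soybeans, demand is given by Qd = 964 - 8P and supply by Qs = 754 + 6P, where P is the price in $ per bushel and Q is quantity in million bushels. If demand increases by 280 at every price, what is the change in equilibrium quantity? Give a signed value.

ΔQ = 120

Equating demand and supply, 964 - 8P = 754 + 6P gives 14P = 210, so P* = 15.
Substitute back: Q* = 964 - 8(15) = 844.
After the shift, demand is Qd = 1244 - 8P.
New equilibrium: 490 = 14P, so P = 35 and Q = 964.
ΔQ = 964 - 844 = 120.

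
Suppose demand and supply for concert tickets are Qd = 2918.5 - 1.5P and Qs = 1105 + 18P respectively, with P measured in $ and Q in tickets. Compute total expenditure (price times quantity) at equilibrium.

Total expenditure = 258447

Equating demand and supply, 2918.5 - 1.5P = 1105 + 18P gives 19.5P = 1813.5, so P* = 93.
Plugging P* into demand: Q* = 2918.5 - 1.5(93) = 2779.
Total expenditure = P* × Q* = 93 × 2779 = 258447.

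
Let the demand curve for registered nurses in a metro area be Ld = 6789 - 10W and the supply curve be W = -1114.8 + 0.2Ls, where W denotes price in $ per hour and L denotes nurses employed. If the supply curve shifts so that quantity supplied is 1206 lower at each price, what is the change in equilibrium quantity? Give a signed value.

ΔL = -804

Inverting to quantity form: Ls = 5574 + 5W.
The market clears where 6789 - 10W = 5574 + 5W. Rearranging, 15W = 1215, hence W* = 81.
From the demand curve, L* = 6789 - 10(81) = 5979.
After the shift, supply is Ls = 4368 + 5W.
Re-solving, 15W = 2421 gives W = 161.4 and L = 5175.
ΔL = 5175 - 5979 = -804.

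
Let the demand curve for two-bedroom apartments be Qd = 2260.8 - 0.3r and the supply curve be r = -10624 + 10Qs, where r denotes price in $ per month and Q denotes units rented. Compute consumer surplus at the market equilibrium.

Rewriting in direct form: Qs = 1062.4 + 0.1r.
At equilibrium Qd = Qs, so 2260.8 - 0.3r = 1062.4 + 0.1r; collecting terms, 1198.4 = 0.4r and r* = 2996.
Then Q* = 2260.8 - 0.3(2996) = 1362.
Demand choke price (Qd = 0): r = 2260.8/0.3 = 7536. Consumer surplus = ½ × (7536 - 2996) × 1362 = 3091740.

Consumer surplus = 3091740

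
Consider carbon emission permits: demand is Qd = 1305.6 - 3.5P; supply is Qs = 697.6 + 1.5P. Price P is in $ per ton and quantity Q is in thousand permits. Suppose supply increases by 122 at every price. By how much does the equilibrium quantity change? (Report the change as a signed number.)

ΔQ = 85.4

The market clears where 1305.6 - 3.5P = 697.6 + 1.5P. Rearranging, 5P = 608, hence P* = 121.6.
Then Q* = 1305.6 - 3.5(121.6) = 880.
After the shift, supply is Qs = 819.6 + 1.5P.
The new intersection has 486 = 5P, i.e. P = 97.2, Q = 965.4.
ΔQ = 965.4 - 880 = 85.4.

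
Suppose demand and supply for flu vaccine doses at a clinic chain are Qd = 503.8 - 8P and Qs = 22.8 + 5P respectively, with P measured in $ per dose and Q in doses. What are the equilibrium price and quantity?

At equilibrium Qd = Qs, so 503.8 - 8P = 22.8 + 5P; collecting terms, 481 = 13P and P* = 37.
Then Q* = 503.8 - 8(37) = 207.8.

P* = 37, Q* = 207.8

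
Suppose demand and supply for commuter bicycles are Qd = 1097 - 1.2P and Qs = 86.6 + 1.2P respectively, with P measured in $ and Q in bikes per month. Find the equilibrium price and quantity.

P* = 421, Q* = 591.8

Set Qd = Qs: 1097 - 1.2P = 86.6 + 1.2P, so 1010.4 = 2.4P and P* = 421.
From the demand curve, Q* = 1097 - 1.2(421) = 591.8.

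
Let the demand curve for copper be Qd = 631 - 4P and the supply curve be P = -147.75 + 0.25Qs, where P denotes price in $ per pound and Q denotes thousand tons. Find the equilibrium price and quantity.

P* = 5, Q* = 611

In direct form, Qs = 591 + 4P.
Equating demand and supply, 631 - 4P = 591 + 4P gives 8P = 40, so P* = 5.
Substitute back: Q* = 631 - 4(5) = 611.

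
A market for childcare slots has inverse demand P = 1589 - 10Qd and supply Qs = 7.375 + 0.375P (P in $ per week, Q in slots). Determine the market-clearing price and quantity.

P* = 319, Q* = 127

Solving each curve for Q: Qd = 158.9 - 0.1P.
The market clears where 158.9 - 0.1P = 7.375 + 0.375P. Rearranging, 0.475P = 151.525, hence P* = 319.
Then Q* = 158.9 - 0.1(319) = 127.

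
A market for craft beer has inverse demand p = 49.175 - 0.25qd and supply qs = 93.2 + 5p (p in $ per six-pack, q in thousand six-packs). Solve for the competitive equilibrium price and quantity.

In direct form, qd = 196.7 - 4p.
Set qd = qs: 196.7 - 4p = 93.2 + 5p, so 103.5 = 9p and p* = 11.5.
From the demand curve, q* = 196.7 - 4(11.5) = 150.7.

p* = 11.5, q* = 150.7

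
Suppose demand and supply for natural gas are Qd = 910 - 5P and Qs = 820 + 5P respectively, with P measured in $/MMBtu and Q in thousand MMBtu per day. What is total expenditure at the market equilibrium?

The market clears where 910 - 5P = 820 + 5P. Rearranging, 10P = 90, hence P* = 9.
Then Q* = 910 - 5(9) = 865.
Total expenditure = P* × Q* = 9 × 865 = 7785.

Total expenditure = 7785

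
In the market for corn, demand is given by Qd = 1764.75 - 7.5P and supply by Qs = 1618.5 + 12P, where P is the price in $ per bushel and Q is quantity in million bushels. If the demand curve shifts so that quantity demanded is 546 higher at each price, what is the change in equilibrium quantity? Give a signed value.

Set Qd = Qs: 1764.75 - 7.5P = 1618.5 + 12P, so 146.25 = 19.5P and P* = 7.5.
From the demand curve, Q* = 1764.75 - 7.5(7.5) = 1708.5.
After the shift, demand is Qd = 2310.75 - 7.5P.
New equilibrium: 692.25 = 19.5P, so P = 35.5 and Q = 2044.5.
ΔQ = 2044.5 - 1708.5 = 336.

ΔQ = 336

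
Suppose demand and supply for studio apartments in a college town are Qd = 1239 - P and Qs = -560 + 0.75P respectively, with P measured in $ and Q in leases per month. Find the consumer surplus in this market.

The market clears where 1239 - P = -560 + 0.75P. Rearranging, 1.75P = 1799, hence P* = 1028.
From the demand curve, Q* = 1239 - 1028 = 211.
Demand choke price (Qd = 0): P = 1239. Consumer surplus = ½ × (1239 - 1028) × 211 = 22260.5.

Consumer surplus = 22260.5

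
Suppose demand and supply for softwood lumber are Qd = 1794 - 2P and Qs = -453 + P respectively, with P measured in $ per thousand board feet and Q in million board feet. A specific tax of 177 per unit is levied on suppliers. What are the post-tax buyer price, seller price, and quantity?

P_b = 808, P_s = 631, Q = 178

With a tax of 177 on suppliers, they supply based on the net price P_s = P_b - 177, so Qs = -630 + P_b.
Equate demand and the shifted supply: 1794 - 2P_b = -630 + P_b, giving 3P_b = 2424, so P_b = 808.
So P_s = 631 and the quantity traded is Q = 1794 - 2(808) = 178.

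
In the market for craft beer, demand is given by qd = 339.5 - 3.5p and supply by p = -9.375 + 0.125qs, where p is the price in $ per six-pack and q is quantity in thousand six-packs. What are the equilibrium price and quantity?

p* = 23, q* = 259

In direct form, qs = 75 + 8p.
At equilibrium qd = qs, so 339.5 - 3.5p = 75 + 8p; collecting terms, 264.5 = 11.5p and p* = 23.
Plugging p* into demand: q* = 339.5 - 3.5(23) = 259.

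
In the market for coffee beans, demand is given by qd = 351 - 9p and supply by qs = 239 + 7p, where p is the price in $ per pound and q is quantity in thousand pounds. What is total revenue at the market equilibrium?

Equating demand and supply, 351 - 9p = 239 + 7p gives 16p = 112, so p* = 7.
Plugging p* into demand: q* = 351 - 9(7) = 288.
Total revenue = p* × q* = 7 × 288 = 2016.

Total revenue = 2016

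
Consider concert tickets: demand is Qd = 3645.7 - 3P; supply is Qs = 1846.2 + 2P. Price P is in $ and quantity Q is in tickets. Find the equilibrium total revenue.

At equilibrium Qd = Qs, so 3645.7 - 3P = 1846.2 + 2P; collecting terms, 1799.5 = 5P and P* = 359.9.
Then Q* = 3645.7 - 3(359.9) = 2566.
Total revenue = P* × Q* = 359.9 × 2566 = 923503.4.

Total revenue = 923503.4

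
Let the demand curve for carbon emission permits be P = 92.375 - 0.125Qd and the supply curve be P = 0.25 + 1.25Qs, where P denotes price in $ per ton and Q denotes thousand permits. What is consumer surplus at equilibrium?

In direct form, Qd = 739 - 8P and Qs = -0.2 + 0.8P.
At equilibrium Qd = Qs, so 739 - 8P = -0.2 + 0.8P; collecting terms, 739.2 = 8.8P and P* = 84.
From the demand curve, Q* = 739 - 8(84) = 67.
Demand choke price (Qd = 0): P = 739/8 = 92.375. Consumer surplus = ½ × (92.375 - 84) × 67 = 280.5625.

Consumer surplus = 280.5625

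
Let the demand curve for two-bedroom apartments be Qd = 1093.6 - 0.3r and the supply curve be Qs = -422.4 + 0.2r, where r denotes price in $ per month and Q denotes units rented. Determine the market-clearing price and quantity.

At equilibrium Qd = Qs, so 1093.6 - 0.3r = -422.4 + 0.2r; collecting terms, 1516 = 0.5r and r* = 3032.
Plugging r* into demand: Q* = 1093.6 - 0.3(3032) = 184.

r* = 3032, Q* = 184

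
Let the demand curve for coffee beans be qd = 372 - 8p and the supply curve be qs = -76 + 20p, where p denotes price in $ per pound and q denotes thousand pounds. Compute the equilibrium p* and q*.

Set qd = qs: 372 - 8p = -76 + 20p, so 448 = 28p and p* = 16.
Then q* = 372 - 8(16) = 244.

p* = 16, q* = 244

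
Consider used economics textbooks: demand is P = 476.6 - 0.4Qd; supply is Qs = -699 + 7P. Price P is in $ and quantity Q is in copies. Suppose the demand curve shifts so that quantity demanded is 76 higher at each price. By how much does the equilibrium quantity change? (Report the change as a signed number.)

ΔQ = 56

In direct form, Qd = 1191.5 - 2.5P.
The market clears where 1191.5 - 2.5P = -699 + 7P. Rearranging, 9.5P = 1890.5, hence P* = 199.
From the demand curve, Q* = 1191.5 - 2.5(199) = 694.
After the shift, demand is Qd = 1267.5 - 2.5P.
Re-solving, 9.5P = 1966.5 gives P = 207 and Q = 750.
ΔQ = 750 - 694 = 56.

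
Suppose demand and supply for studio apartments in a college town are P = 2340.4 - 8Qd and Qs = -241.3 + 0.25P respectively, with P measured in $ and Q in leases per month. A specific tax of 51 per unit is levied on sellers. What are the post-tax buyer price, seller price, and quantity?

In direct form, Qd = 292.55 - 0.125P.
Sellers keep P_s = P_b - 51 per unit, so supply in terms of the buyer price is Qs = -254.05 + 0.25P_b.
Set Qd = Qs: 292.55 - 0.125P_b = -254.05 + 0.25P_b, so 546.6 = 0.375P_b and P_b = 1457.6.
Then P_s = 1457.6 - 51 = 1406.6 and Q = 292.55 - 0.125(1457.6) = 110.35.

P_b = 1457.6, P_s = 1406.6, Q = 110.35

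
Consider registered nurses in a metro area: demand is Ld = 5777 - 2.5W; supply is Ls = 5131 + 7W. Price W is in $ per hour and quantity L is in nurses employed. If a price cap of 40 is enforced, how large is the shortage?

Shortage = 266

At W = 40: Ld = 5677 and Ls = 5411.
Shortage = Ld - Ls = 5677 - 5411 = 266.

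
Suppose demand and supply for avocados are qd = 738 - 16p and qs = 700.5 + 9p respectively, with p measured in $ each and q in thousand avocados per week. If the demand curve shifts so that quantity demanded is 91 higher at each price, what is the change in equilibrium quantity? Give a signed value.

The market clears where 738 - 16p = 700.5 + 9p. Rearranging, 25p = 37.5, hence p* = 1.5.
Then q* = 738 - 16(1.5) = 714.
After the shift, demand is qd = 829 - 16p.
Re-solving, 25p = 128.5 gives p = 5.14 and q = 746.76.
Δq = 746.76 - 714 = 32.76.

Δq = 32.76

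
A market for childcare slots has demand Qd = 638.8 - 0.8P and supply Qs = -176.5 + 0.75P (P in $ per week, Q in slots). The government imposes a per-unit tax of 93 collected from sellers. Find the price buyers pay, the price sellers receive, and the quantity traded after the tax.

The tax drives a wedge P_b - P_s = 93. Substituting P_s = P_b - 93 into supply: Qs = -246.25 + 0.75P_b.
Market clearing requires 638.8 - 0.8P_b = -246.25 + 0.75P_b; hence 885.05 = 1.55P_b and P_b = 571.
Then P_s = 571 - 93 = 478 and Q = 638.8 - 0.8(571) = 182.

P_b = 571, P_s = 478, Q = 182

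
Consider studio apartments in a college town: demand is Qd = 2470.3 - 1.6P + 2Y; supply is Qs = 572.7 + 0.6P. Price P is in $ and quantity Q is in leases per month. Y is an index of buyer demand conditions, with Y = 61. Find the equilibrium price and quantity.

P* = 918, Q* = 1123.5

With Y = 61, demand is Qd = 2592.3 - 1.6P.
The market clears where 2592.3 - 1.6P = 572.7 + 0.6P. Rearranging, 2.2P = 2019.6, hence P* = 918.
Plugging P* into demand: Q* = 2592.3 - 1.6(918) = 1123.5.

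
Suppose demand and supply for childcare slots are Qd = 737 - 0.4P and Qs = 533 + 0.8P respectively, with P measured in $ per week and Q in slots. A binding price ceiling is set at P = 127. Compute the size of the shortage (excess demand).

Shortage = 51.6

With P fixed at 127, quantity demanded is 686.2 and quantity supplied is 634.6.
Shortage = Qd - Qs = 686.2 - 634.6 = 51.6.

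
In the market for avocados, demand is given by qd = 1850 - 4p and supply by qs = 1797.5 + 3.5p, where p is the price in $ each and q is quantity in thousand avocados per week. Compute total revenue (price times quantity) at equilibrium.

Equating demand and supply, 1850 - 4p = 1797.5 + 3.5p gives 7.5p = 52.5, so p* = 7.
From the demand curve, q* = 1850 - 4(7) = 1822.
Total revenue = p* × q* = 7 × 1822 = 12754.

Total revenue = 12754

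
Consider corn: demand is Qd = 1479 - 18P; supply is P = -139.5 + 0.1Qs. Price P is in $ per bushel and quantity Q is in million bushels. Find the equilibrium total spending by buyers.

Total spending by buyers = 4275

Inverting to quantity form: Qs = 1395 + 10P.
At equilibrium Qd = Qs, so 1479 - 18P = 1395 + 10P; collecting terms, 84 = 28P and P* = 3.
Then Q* = 1479 - 18(3) = 1425.
Total spending by buyers = P* × Q* = 3 × 1425 = 4275.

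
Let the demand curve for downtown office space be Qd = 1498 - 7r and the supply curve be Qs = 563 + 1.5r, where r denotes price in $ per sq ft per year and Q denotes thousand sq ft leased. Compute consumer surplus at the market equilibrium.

Equating demand and supply, 1498 - 7r = 563 + 1.5r gives 8.5r = 935, so r* = 110.
Plugging r* into demand: Q* = 1498 - 7(110) = 728.
Demand choke price (Qd = 0): r = 1498/7 = 214. Consumer surplus = ½ × (214 - 110) × 728 = 37856.

Consumer surplus = 37856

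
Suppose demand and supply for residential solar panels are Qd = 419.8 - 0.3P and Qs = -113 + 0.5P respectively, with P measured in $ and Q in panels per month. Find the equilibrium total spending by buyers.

Total spending by buyers = 146520

Set Qd = Qs: 419.8 - 0.3P = -113 + 0.5P, so 532.8 = 0.8P and P* = 666.
Plugging P* into demand: Q* = 419.8 - 0.3(666) = 220.
Total spending by buyers = P* × Q* = 666 × 220 = 146520.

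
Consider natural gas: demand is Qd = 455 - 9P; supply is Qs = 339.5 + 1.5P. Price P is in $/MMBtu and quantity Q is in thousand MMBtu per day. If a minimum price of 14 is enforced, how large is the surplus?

With P fixed at 14, quantity demanded is 329 and quantity supplied is 360.5.
Surplus = Qs - Qd = 360.5 - 329 = 31.5.

Surplus = 31.5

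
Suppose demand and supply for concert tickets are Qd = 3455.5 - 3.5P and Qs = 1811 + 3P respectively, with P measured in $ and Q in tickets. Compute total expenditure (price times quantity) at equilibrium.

At equilibrium Qd = Qs, so 3455.5 - 3.5P = 1811 + 3P; collecting terms, 1644.5 = 6.5P and P* = 253.
Then Q* = 3455.5 - 3.5(253) = 2570.
Total expenditure = P* × Q* = 253 × 2570 = 650210.

Total expenditure = 650210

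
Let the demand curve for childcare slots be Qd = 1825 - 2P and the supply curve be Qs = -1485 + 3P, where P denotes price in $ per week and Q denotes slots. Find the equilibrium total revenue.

The market clears where 1825 - 2P = -1485 + 3P. Rearranging, 5P = 3310, hence P* = 662.
Plugging P* into demand: Q* = 1825 - 2(662) = 501.
Total revenue = P* × Q* = 662 × 501 = 331662.

Total revenue = 331662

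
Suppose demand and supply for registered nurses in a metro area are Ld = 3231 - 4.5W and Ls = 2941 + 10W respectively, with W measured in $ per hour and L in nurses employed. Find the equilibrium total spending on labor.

Set Ld = Ls: 3231 - 4.5W = 2941 + 10W, so 290 = 14.5W and W* = 20.
Then L* = 3231 - 4.5(20) = 3141.
Total spending on labor = W* × L* = 20 × 3141 = 62820.

Total spending on labor = 62820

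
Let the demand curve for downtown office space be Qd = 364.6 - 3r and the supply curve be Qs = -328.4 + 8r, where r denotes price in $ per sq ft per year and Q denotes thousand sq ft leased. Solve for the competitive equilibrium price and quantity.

r* = 63, Q* = 175.6

At equilibrium Qd = Qs, so 364.6 - 3r = -328.4 + 8r; collecting terms, 693 = 11r and r* = 63.
Plugging r* into demand: Q* = 364.6 - 3(63) = 175.6.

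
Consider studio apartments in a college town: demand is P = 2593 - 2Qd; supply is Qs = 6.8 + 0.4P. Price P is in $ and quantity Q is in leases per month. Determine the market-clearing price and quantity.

Rewriting in direct form: Qd = 1296.5 - 0.5P.
Equating demand and supply, 1296.5 - 0.5P = 6.8 + 0.4P gives 0.9P = 1289.7, so P* = 1433.
Plugging P* into demand: Q* = 1296.5 - 0.5(1433) = 580.

P* = 1433, Q* = 580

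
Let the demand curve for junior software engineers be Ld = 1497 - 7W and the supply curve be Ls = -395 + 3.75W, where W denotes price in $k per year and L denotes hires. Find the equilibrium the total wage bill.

Set Ld = Ls: 1497 - 7W = -395 + 3.75W, so 1892 = 10.75W and W* = 176.
Then L* = 1497 - 7(176) = 265.
The total wage bill = W* × L* = 176 × 265 = 46640.

The total wage bill = 46640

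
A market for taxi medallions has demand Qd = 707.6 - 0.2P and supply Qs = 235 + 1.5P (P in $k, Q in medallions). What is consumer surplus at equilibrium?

Set Qd = Qs: 707.6 - 0.2P = 235 + 1.5P, so 472.6 = 1.7P and P* = 278.
Then Q* = 707.6 - 0.2(278) = 652.
Demand choke price (Qd = 0): P = 707.6/0.2 = 3538. Consumer surplus = ½ × (3538 - 278) × 652 = 1062760.

Consumer surplus = 1062760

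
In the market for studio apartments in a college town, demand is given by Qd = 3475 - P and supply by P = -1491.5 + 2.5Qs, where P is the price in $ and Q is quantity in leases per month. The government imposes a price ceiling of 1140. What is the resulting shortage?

Shortage = 1282.4

Solving each curve for Q: Qs = 596.6 + 0.4P.
With P fixed at 1140, quantity demanded is 2335 and quantity supplied is 1052.6.
Shortage = Qd - Qs = 2335 - 1052.6 = 1282.4.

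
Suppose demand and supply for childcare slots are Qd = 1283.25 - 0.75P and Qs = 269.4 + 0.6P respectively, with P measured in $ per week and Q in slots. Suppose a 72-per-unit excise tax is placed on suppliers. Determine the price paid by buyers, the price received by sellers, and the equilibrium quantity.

P_b = 783, P_s = 711, Q = 696

The tax drives a wedge P_b - P_s = 72. Substituting P_s = P_b - 72 into supply: Qs = 226.2 + 0.6P_b.
Market clearing requires 1283.25 - 0.75P_b = 226.2 + 0.6P_b; hence 1057.05 = 1.35P_b and P_b = 783.
So P_s = 711 and the quantity traded is Q = 1283.25 - 0.75(783) = 696.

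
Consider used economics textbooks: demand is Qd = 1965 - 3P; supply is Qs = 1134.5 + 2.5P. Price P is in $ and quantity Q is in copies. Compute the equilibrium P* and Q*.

At equilibrium Qd = Qs, so 1965 - 3P = 1134.5 + 2.5P; collecting terms, 830.5 = 5.5P and P* = 151.
Then Q* = 1965 - 3(151) = 1512.

P* = 151, Q* = 1512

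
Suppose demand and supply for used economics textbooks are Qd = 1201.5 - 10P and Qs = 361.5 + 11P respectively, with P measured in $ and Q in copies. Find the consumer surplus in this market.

The market clears where 1201.5 - 10P = 361.5 + 11P. Rearranging, 21P = 840, hence P* = 40.
Substitute back: Q* = 1201.5 - 10(40) = 801.5.
Demand choke price (Qd = 0): P = 1201.5/10 = 120.15. Consumer surplus = ½ × (120.15 - 40) × 801.5 = 32120.1125.

Consumer surplus = 32120.1125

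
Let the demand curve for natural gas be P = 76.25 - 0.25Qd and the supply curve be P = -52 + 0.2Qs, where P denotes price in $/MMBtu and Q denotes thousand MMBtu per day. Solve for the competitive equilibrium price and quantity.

P* = 5, Q* = 285

Inverting to quantity form: Qd = 305 - 4P and Qs = 260 + 5P.
Equating demand and supply, 305 - 4P = 260 + 5P gives 9P = 45, so P* = 5.
Plugging P* into demand: Q* = 305 - 4(5) = 285.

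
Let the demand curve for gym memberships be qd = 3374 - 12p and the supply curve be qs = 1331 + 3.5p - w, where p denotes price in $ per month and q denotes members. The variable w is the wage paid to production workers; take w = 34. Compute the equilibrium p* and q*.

p* = 134, q* = 1766

With w = 34, supply is qs = 1297 + 3.5p.
Set qd = qs: 3374 - 12p = 1297 + 3.5p, so 2077 = 15.5p and p* = 134.
Plugging p* into demand: q* = 3374 - 12(134) = 1766.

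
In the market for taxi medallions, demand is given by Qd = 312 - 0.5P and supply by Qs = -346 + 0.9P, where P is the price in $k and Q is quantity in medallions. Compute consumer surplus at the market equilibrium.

Consumer surplus = 5929

The market clears where 312 - 0.5P = -346 + 0.9P. Rearranging, 1.4P = 658, hence P* = 470.
From the demand curve, Q* = 312 - 0.5(470) = 77.
Demand choke price (Qd = 0): P = 312/0.5 = 624. Consumer surplus = ½ × (624 - 470) × 77 = 5929.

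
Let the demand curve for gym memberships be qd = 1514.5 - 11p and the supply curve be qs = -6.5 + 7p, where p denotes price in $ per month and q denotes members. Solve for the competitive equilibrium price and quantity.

p* = 84.5, q* = 585

At equilibrium qd = qs, so 1514.5 - 11p = -6.5 + 7p; collecting terms, 1521 = 18p and p* = 84.5.
Plugging p* into demand: q* = 1514.5 - 11(84.5) = 585.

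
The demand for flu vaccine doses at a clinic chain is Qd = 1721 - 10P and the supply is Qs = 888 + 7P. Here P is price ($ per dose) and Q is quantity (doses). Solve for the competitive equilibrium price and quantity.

The market clears where 1721 - 10P = 888 + 7P. Rearranging, 17P = 833, hence P* = 49.
Substitute back: Q* = 1721 - 10(49) = 1231.

P* = 49, Q* = 1231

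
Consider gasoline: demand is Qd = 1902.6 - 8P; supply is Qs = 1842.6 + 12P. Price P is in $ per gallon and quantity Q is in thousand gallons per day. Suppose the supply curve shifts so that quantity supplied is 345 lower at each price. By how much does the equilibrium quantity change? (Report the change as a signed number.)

At equilibrium Qd = Qs, so 1902.6 - 8P = 1842.6 + 12P; collecting terms, 60 = 20P and P* = 3.
Substitute back: Q* = 1902.6 - 8(3) = 1878.6.
After the shift, supply is Qs = 1497.6 + 12P.
The new intersection has 405 = 20P, i.e. P = 20.25, Q = 1740.6.
ΔQ = 1740.6 - 1878.6 = -138.

ΔQ = -138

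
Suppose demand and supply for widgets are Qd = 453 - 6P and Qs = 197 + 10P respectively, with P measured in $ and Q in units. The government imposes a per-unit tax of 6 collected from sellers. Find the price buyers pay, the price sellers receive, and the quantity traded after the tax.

Sellers keep P_s = P_b - 6 per unit, so supply in terms of the buyer price is Qs = 137 + 10P_b.
Equate demand and the shifted supply: 453 - 6P_b = 137 + 10P_b, giving 16P_b = 316, so P_b = 19.75.
Then P_s = 19.75 - 6 = 13.75 and Q = 453 - 6(19.75) = 334.5.

P_b = 19.75, P_s = 13.75, Q = 334.5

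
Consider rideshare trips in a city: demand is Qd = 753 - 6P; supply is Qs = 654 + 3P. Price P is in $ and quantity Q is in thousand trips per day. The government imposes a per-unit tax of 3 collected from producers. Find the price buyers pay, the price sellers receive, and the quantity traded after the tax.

Producers keep P_s = P_b - 3 per unit, so supply in terms of the buyer price is Qs = 645 + 3P_b.
Set Qd = Qs: 753 - 6P_b = 645 + 3P_b, so 108 = 9P_b and P_b = 12.
So P_s = 9 and the quantity traded is Q = 753 - 6(12) = 681.

P_b = 12, P_s = 9, Q = 681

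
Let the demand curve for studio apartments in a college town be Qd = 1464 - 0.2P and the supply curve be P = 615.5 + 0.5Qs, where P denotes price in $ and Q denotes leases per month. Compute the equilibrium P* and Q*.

Rewriting in direct form: Qs = -1231 + 2P.
Equating demand and supply, 1464 - 0.2P = -1231 + 2P gives 2.2P = 2695, so P* = 1225.
From the demand curve, Q* = 1464 - 0.2(1225) = 1219.

P* = 1225, Q* = 1219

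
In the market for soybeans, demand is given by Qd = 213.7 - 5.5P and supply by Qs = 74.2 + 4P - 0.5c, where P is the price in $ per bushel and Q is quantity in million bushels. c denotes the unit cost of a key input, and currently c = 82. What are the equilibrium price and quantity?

P* = 19, Q* = 109.2

With c = 82, supply is Qs = 33.2 + 4P.
Set Qd = Qs: 213.7 - 5.5P = 33.2 + 4P, so 180.5 = 9.5P and P* = 19.
Then Q* = 213.7 - 5.5(19) = 109.2.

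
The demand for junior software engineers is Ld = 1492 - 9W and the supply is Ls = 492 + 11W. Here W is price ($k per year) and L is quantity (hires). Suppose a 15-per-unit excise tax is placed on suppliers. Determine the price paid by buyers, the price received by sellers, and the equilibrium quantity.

W_b = 58.25, W_s = 43.25, L = 967.75

Suppliers keep W_s = W_b - 15 per unit, so supply in terms of the buyer price is Ls = 327 + 11W_b.
Set Ld = Ls: 1492 - 9W_b = 327 + 11W_b, so 1165 = 20W_b and W_b = 58.25.
Then W_s = 58.25 - 15 = 43.25 and L = 1492 - 9(58.25) = 967.75.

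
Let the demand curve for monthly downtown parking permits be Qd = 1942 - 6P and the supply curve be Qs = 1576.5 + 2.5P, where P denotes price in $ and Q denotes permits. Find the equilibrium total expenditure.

The market clears where 1942 - 6P = 1576.5 + 2.5P. Rearranging, 8.5P = 365.5, hence P* = 43.
Substitute back: Q* = 1942 - 6(43) = 1684.
Total expenditure = P* × Q* = 43 × 1684 = 72412.

Total expenditure = 72412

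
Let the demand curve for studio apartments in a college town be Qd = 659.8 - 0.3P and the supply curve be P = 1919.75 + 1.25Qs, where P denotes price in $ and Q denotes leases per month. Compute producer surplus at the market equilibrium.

Producer surplus = 2325.625

Rewriting in direct form: Qs = -1535.8 + 0.8P.
Set Qd = Qs: 659.8 - 0.3P = -1535.8 + 0.8P, so 2195.6 = 1.1P and P* = 1996.
Plugging P* into demand: Q* = 659.8 - 0.3(1996) = 61.
Supply choke price (Qs = 0): P = 1919.75. Producer surplus = ½ × (1996 - 1919.75) × 61 = 2325.625.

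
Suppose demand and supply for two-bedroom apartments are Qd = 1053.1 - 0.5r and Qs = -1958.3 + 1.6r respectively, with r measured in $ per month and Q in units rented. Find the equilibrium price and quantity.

r* = 1434, Q* = 336.1

At equilibrium Qd = Qs, so 1053.1 - 0.5r = -1958.3 + 1.6r; collecting terms, 3011.4 = 2.1r and r* = 1434.
From the demand curve, Q* = 1053.1 - 0.5(1434) = 336.1.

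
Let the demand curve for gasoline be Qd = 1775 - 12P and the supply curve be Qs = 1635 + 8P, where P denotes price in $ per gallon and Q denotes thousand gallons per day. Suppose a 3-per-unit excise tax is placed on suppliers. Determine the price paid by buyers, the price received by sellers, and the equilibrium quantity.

With a tax of 3 on suppliers, they supply based on the net price P_s = P_b - 3, so Qs = 1611 + 8P_b.
Equate demand and the shifted supply: 1775 - 12P_b = 1611 + 8P_b, giving 20P_b = 164, so P_b = 8.2.
Then P_s = 8.2 - 3 = 5.2 and Q = 1775 - 12(8.2) = 1676.6.

P_b = 8.2, P_s = 5.2, Q = 1676.6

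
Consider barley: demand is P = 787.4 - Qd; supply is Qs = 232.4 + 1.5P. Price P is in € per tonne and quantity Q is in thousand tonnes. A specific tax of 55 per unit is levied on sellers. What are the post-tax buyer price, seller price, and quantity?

Solving each curve for Q: Qd = 787.4 - P.
The tax drives a wedge P_b - P_s = 55. Substituting P_s = P_b - 55 into supply: Qs = 149.9 + 1.5P_b.
Set Qd = Qs: 787.4 - P_b = 149.9 + 1.5P_b, so 637.5 = 2.5P_b and P_b = 255.
So P_s = 200 and the quantity traded is Q = 787.4 - 255 = 532.4.

P_b = 255, P_s = 200, Q = 532.4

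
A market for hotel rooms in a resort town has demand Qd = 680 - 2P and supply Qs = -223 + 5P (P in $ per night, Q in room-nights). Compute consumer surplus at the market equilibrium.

Equating demand and supply, 680 - 2P = -223 + 5P gives 7P = 903, so P* = 129.
Plugging P* into demand: Q* = 680 - 2(129) = 422.
Demand choke price (Qd = 0): P = 680/2 = 340. Consumer surplus = ½ × (340 - 129) × 422 = 44521.

Consumer surplus = 44521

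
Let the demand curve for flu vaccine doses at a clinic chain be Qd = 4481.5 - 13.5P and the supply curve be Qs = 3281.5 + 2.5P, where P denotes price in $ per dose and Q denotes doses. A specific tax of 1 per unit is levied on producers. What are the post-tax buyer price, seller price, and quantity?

With a tax of 1 on producers, they supply based on the net price P_s = P_b - 1, so Qs = 3279 + 2.5P_b.
Market clearing requires 4481.5 - 13.5P_b = 3279 + 2.5P_b; hence 1202.5 = 16P_b and P_b = 75.15625.
Then P_s = 75.15625 - 1 = 74.15625 and Q = 4481.5 - 13.5(75.15625) = 3466.890625.

P_b = 75.15625, P_s = 74.15625, Q = 3466.890625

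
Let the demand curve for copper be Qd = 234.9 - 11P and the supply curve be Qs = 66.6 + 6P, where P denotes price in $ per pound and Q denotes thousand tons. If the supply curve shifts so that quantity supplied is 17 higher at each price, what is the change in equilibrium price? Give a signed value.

Equating demand and supply, 234.9 - 11P = 66.6 + 6P gives 17P = 168.3, so P* = 9.9.
Substitute back: Q* = 234.9 - 11(9.9) = 126.
After the shift, supply is Qs = 83.6 + 6P.
New equilibrium: 151.3 = 17P, so P = 8.9 and Q = 137.
ΔP = 8.9 - 9.9 = -1.

ΔP = -1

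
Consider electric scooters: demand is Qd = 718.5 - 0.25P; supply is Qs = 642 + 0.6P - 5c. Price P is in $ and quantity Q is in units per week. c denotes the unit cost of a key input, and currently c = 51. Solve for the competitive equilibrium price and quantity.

P* = 390, Q* = 621

With c = 51, supply is Qs = 387 + 0.6P.
Set Qd = Qs: 718.5 - 0.25P = 387 + 0.6P, so 331.5 = 0.85P and P* = 390.
From the demand curve, Q* = 718.5 - 0.25(390) = 621.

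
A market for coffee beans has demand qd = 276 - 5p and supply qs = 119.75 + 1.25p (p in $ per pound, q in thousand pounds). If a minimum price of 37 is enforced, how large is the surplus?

With p fixed at 37, quantity demanded is 91 and quantity supplied is 166.
Surplus = qs - qd = 166 - 91 = 75.

Surplus = 75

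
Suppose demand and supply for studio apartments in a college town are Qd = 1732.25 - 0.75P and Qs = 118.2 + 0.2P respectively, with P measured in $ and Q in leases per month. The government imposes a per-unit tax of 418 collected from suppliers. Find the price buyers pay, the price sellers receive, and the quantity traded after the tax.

P_b = 1787, P_s = 1369, Q = 392

With a tax of 418 on suppliers, they supply based on the net price P_s = P_b - 418, so Qs = 34.6 + 0.2P_b.
Set Qd = Qs: 1732.25 - 0.75P_b = 34.6 + 0.2P_b, so 1697.65 = 0.95P_b and P_b = 1787.
So P_s = 1369 and the quantity traded is Q = 1732.25 - 0.75(1787) = 392.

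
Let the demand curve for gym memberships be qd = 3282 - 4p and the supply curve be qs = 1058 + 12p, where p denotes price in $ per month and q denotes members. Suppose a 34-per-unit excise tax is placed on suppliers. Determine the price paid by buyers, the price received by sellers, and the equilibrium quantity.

p_b = 164.5, p_s = 130.5, q = 2624

The tax drives a wedge p_b - p_s = 34. Substituting p_s = p_b - 34 into supply: qs = 650 + 12p_b.
Market clearing requires 3282 - 4p_b = 650 + 12p_b; hence 2632 = 16p_b and p_b = 164.5.
So p_s = 130.5 and the quantity traded is q = 3282 - 4(164.5) = 2624.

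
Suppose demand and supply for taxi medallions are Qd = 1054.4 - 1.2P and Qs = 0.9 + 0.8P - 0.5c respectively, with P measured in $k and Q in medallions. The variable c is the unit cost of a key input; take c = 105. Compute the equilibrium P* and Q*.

With c = 105, supply is Qs = -51.6 + 0.8P.
Set Qd = Qs: 1054.4 - 1.2P = -51.6 + 0.8P, so 1106 = 2P and P* = 553.
Plugging P* into demand: Q* = 1054.4 - 1.2(553) = 390.8.

P* = 553, Q* = 390.8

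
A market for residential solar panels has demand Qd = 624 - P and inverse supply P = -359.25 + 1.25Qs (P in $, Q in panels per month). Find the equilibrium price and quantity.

Solving each curve for Q: Qs = 287.4 + 0.8P.
Equating demand and supply, 624 - P = 287.4 + 0.8P gives 1.8P = 336.6, so P* = 187.
Plugging P* into demand: Q* = 624 - 187 = 437.

P* = 187, Q* = 437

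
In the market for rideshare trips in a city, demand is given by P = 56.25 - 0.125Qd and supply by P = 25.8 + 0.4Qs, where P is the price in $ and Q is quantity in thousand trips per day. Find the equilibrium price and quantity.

Inverting to quantity form: Qd = 450 - 8P and Qs = -64.5 + 2.5P.
Equating demand and supply, 450 - 8P = -64.5 + 2.5P gives 10.5P = 514.5, so P* = 49.
Plugging P* into demand: Q* = 450 - 8(49) = 58.

P* = 49, Q* = 58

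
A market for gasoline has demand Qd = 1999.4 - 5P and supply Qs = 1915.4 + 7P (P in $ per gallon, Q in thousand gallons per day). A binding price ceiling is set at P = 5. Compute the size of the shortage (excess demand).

Shortage = 24

Evaluating both curves at the ceiling price 5 gives Qd = 1974.4, Qs = 1950.4.
Shortage = Qd - Qs = 1974.4 - 1950.4 = 24.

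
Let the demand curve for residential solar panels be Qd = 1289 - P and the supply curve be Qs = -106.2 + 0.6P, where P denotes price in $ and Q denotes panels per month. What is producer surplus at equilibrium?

Producer surplus = 144907.5

Set Qd = Qs: 1289 - P = -106.2 + 0.6P, so 1395.2 = 1.6P and P* = 872.
Plugging P* into demand: Q* = 1289 - 872 = 417.
Supply choke price (Qs = 0): P = 177. Producer surplus = ½ × (872 - 177) × 417 = 144907.5.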